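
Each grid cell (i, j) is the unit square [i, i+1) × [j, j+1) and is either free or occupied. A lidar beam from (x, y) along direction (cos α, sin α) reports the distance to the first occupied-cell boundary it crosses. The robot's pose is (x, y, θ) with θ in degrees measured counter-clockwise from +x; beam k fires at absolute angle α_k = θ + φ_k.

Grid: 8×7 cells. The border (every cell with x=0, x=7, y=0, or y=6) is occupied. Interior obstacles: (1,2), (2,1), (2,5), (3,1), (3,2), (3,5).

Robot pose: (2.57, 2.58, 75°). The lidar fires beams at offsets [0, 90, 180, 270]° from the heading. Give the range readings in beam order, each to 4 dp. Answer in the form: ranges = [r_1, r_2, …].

ranges = [2.5054, 0.5901, 0.6005, 0.4452]

beam 1: φ=0°, α=75°
  dir = (cos 75°, sin 75°) = (0.2588, 0.9659); from cell (2,2)
  next x-line at t=1.6614, next y-line at t=0.4348; Δt_x=3.8637, Δt_y=1.0353
    y: enter (2,3) at t=0.4348
    y: enter (2,4) at t=1.4701
    x: enter (3,4) at t=1.6614
    y: enter (3,5) at t=2.5054 ← occupied
  → r_1 = 2.5054
beam 2: φ=90°, α=165°
  dir = (cos 165°, sin 165°) = (-0.9659, 0.2588); from cell (2,2)
  next x-line at t=0.5901, next y-line at t=1.6228; Δt_x=1.0353, Δt_y=3.8637
    x: enter (1,2) at t=0.5901 ← occupied
  → r_2 = 0.5901
beam 3: φ=180°, α=255°
  dir = (cos 255°, sin 255°) = (-0.2588, -0.9659); from cell (2,2)
  next x-line at t=2.2023, next y-line at t=0.6005; Δt_x=3.8637, Δt_y=1.0353
    y: enter (2,1) at t=0.6005 ← occupied
  → r_3 = 0.6005
beam 4: φ=270°, α=345°
  dir = (cos 345°, sin 345°) = (0.9659, -0.2588); from cell (2,2)
  next x-line at t=0.4452, next y-line at t=2.2409; Δt_x=1.0353, Δt_y=3.8637
    x: enter (3,2) at t=0.4452 ← occupied
  → r_4 = 0.4452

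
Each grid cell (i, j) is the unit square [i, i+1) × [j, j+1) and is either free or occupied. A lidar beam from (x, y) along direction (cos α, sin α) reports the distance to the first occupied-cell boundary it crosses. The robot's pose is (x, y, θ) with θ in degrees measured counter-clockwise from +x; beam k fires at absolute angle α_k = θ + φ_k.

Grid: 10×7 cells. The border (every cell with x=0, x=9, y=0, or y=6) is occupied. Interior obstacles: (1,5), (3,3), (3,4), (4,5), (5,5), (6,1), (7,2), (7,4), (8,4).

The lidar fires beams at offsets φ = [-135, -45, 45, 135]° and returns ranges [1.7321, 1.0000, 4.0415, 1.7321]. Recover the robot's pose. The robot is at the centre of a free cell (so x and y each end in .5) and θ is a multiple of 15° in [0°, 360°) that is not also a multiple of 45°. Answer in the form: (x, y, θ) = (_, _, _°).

Candidates: 31 free-cell centres × 16 headings = 496 poses. Raycast each; keep the one whose scan matches to 4 dp.
  (3.5, 2.5, 15°): beam 2 = 2.8868 ≠ 1.0000 ✗
  (2.5, 1.5, 120°): beam 1 = 1.9319 ≠ 1.7321 ✗
  (4.5, 1.5, 105°): beam 1 = 1.0000 ≠ 1.7321 ✗
  …
  (5.5, 2.5, 15°): r_1=1.7321, r_2=1.0000, r_3=4.0415, r_4=1.7321 — all match ✓
Only this pose fits every beam.

(x, y, θ) = (5.5, 2.5, 15°)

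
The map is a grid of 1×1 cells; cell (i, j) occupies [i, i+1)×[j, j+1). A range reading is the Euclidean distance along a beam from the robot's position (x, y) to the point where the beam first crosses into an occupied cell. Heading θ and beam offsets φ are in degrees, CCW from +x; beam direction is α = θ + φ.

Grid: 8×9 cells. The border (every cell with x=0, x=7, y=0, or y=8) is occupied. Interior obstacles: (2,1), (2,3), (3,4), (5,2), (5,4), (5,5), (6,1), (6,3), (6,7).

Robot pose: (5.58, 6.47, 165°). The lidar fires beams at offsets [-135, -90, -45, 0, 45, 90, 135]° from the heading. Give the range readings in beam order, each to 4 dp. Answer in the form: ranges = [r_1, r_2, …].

beam 1: φ=-135°, α=30°
  cosα=0.8660 sinα=0.5000 | (5,6) | tMaxX 0.4850 tMaxY 1.0600 | tΔX 1.1547 tΔY 2.0000
    t=0.4850 [x] (6,6)
    t=1.0600 [y] (6,7) — stop
  → r_1 = 1.0600
beam 2: φ=-90°, α=75°
  cosα=0.2588 sinα=0.9659 | (5,6) | tMaxX 1.6228 tMaxY 0.5487 | tΔX 3.8637 tΔY 1.0353
    t=0.5487 [y] (5,7)
    t=1.5840 [y] (5,8) — stop
  → r_2 = 1.5840
beam 3: φ=-45°, α=120°
  cosα=-0.5000 sinα=0.8660 | (5,6) | tMaxX 1.1600 tMaxY 0.6120 | tΔX 2.0000 tΔY 1.1547
    t=0.6120 [y] (5,7)
    t=1.1600 [x] (4,7)
    t=1.7667 [y] (4,8) — stop
  → r_3 = 1.7667
beam 4: φ=0°, α=165°
  cosα=-0.9659 sinα=0.2588 | (5,6) | tMaxX 0.6005 tMaxY 2.0478 | tΔX 1.0353 tΔY 3.8637
    t=0.6005 [x] (4,6)
    t=1.6357 [x] (3,6)
    t=2.0478 [y] (3,7)
    t=2.6710 [x] (2,7)
    t=3.7063 [x] (1,7)
    t=4.7416 [x] (0,7) — stop
  → r_4 = 4.7416
beam 5: φ=45°, α=210°
  cosα=-0.8660 sinα=-0.5000 | (5,6) | tMaxX 0.6697 tMaxY 0.9400 | tΔX 1.1547 tΔY 2.0000
    t=0.6697 [x] (4,6)
    t=0.9400 [y] (4,5)
    t=1.8244 [x] (3,5)
    t=2.9400 [y] (3,4) — stop
  → r_5 = 2.9400
beam 6: φ=90°, α=255°
  cosα=-0.2588 sinα=-0.9659 | (5,6) | tMaxX 2.2409 tMaxY 0.4866 | tΔX 3.8637 tΔY 1.0353
    t=0.4866 [y] (5,5) — stop
  → r_6 = 0.4866
beam 7: φ=135°, α=300°
  cosα=0.5000 sinα=-0.8660 | (5,6) | tMaxX 0.8400 tMaxY 0.5427 | tΔX 2.0000 tΔY 1.1547
    t=0.5427 [y] (5,5) — stop
  → r_7 = 0.5427

ranges = [1.0600, 1.5840, 1.7667, 4.7416, 2.9400, 0.4866, 0.5427]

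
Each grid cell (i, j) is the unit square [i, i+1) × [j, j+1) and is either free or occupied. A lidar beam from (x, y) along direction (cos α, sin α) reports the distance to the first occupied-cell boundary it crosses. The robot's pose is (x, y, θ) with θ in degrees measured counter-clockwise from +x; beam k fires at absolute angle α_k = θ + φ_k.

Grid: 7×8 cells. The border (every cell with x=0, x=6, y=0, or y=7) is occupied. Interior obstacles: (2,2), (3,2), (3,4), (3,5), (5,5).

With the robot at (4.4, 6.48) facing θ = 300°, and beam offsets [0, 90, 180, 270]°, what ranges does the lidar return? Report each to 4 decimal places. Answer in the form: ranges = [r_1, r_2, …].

ranges = [1.2000, 1.0400, 0.6004, 0.9600]

beam 1: φ=0°, α=300°
  d=(0.5000,-0.8660)  start (4,6)  tX=1.2000 tY=0.5543  stride 1/|dx|=2.0000 1/|dy|=1.1547
    cross y-line → (4,5), t=0.5543
    cross x-line → (5,5), t=1.2000 (wall)
  → r_1 = 1.2000
beam 2: φ=90°, α=30°
  d=(0.8660,0.5000)  start (4,6)  tX=0.6928 tY=1.0400  stride 1/|dx|=1.1547 1/|dy|=2.0000
    cross x-line → (5,6), t=0.6928
    cross y-line → (5,7), t=1.0400 (wall)
  → r_2 = 1.0400
beam 3: φ=180°, α=120°
  d=(-0.5000,0.8660)  start (4,6)  tX=0.8000 tY=0.6004  stride 1/|dx|=2.0000 1/|dy|=1.1547
    cross y-line → (4,7), t=0.6004 (wall)
  → r_3 = 0.6004
beam 4: φ=270°, α=210°
  d=(-0.8660,-0.5000)  start (4,6)  tX=0.4619 tY=0.9600  stride 1/|dx|=1.1547 1/|dy|=2.0000
    cross x-line → (3,6), t=0.4619
    cross y-line → (3,5), t=0.9600 (wall)
  → r_4 = 0.9600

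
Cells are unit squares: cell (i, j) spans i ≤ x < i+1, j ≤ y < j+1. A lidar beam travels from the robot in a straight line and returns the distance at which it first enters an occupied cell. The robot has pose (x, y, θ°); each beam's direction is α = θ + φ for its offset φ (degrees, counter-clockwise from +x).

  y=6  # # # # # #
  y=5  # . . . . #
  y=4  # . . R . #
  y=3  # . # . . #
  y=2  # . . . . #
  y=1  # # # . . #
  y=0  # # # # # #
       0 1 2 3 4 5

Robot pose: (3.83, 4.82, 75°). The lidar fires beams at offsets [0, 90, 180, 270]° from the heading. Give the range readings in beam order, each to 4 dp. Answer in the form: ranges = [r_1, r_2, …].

ranges = [1.2216, 2.9298, 3.2069, 1.2113]

beam 1: φ=0°, α=75°
  cosα=0.2588 sinα=0.9659 | (3,4) | tMaxX 0.6568 tMaxY 0.1863 | tΔX 3.8637 tΔY 1.0353
    t=0.1863 [y] (3,5)
    t=0.6568 [x] (4,5)
    t=1.2216 [y] (4,6) — stop
  → r_1 = 1.2216
beam 2: φ=90°, α=165°
  cosα=-0.9659 sinα=0.2588 | (3,4) | tMaxX 0.8593 tMaxY 0.6955 | tΔX 1.0353 tΔY 3.8637
    t=0.6955 [y] (3,5)
    t=0.8593 [x] (2,5)
    t=1.8946 [x] (1,5)
    t=2.9298 [x] (0,5) — stop
  → r_2 = 2.9298
beam 3: φ=180°, α=255°
  cosα=-0.2588 sinα=-0.9659 | (3,4) | tMaxX 3.2069 tMaxY 0.8489 | tΔX 3.8637 tΔY 1.0353
    t=0.8489 [y] (3,3)
    t=1.8842 [y] (3,2)
    t=2.9195 [y] (3,1)
    t=3.2069 [x] (2,1) — stop
  → r_3 = 3.2069
beam 4: φ=270°, α=345°
  cosα=0.9659 sinα=-0.2588 | (3,4) | tMaxX 0.1760 tMaxY 3.1682 | tΔX 1.0353 tΔY 3.8637
    t=0.1760 [x] (4,4)
    t=1.2113 [x] (5,4) — stop
  → r_4 = 1.2113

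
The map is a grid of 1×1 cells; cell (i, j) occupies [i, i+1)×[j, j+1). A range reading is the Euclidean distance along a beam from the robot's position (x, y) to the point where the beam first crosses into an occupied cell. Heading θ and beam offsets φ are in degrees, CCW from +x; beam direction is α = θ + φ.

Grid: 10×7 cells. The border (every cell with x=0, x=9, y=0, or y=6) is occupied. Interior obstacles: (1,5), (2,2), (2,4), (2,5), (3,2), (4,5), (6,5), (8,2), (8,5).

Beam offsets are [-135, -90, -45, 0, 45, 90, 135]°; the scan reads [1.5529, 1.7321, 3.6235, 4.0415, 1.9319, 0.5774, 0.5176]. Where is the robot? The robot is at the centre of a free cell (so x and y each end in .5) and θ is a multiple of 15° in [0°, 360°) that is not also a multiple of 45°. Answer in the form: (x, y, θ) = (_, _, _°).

(x, y, θ) = (4.5, 4.5, 330°)

The pose lattice has 31·16 = 496 candidates. Test each by forward raycasting.
  (2.5, 1.5, 345°): beam 1 = 1.0000 ≠ 1.5529 ✗
  (2.5, 1.5, 210°): beam 1 = 0.5176 ≠ 1.5529 ✗
  (5.5, 5.5, 210°): beam 1 = 0.5176 ≠ 1.5529 ✗
  (6.5, 1.5, 15°): beam 1 = 0.5774 ≠ 1.5529 ✗
  …
  (4.5, 4.5, 330°): r_1=1.5529, r_2=1.7321, r_3=3.6235, r_4=4.0415, r_5=1.9319, r_6=0.5774, r_7=0.5176 — all match ✓
No second candidate reproduces the full scan.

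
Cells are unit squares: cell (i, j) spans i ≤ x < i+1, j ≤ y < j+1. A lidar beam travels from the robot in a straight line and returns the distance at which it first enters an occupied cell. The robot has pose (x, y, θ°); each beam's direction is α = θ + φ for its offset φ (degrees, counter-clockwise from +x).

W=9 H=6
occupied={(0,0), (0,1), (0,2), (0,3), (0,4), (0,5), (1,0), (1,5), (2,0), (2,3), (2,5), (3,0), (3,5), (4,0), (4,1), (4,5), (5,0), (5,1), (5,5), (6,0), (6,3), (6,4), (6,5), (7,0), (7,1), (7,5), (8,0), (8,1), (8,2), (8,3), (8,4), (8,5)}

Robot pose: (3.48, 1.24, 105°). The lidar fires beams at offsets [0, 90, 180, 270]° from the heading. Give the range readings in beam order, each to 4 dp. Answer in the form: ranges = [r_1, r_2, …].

beam 1: φ=0°, α=105°
  direction (-0.2588, 0.9659); cell (3,1); t to first gridline: x 1.8546, y 0.7868 (then +3.8637 / +1.0353)
    (3,2) via y @ 0.7868
    (3,3) via y @ 1.8221
    (2,3) via x @ 1.8546  # hit
  → r_1 = 1.8546
beam 2: φ=90°, α=195°
  direction (-0.9659, -0.2588); cell (3,1); t to first gridline: x 0.4969, y 0.9273 (then +1.0353 / +3.8637)
    (2,1) via x @ 0.4969
    (2,0) via y @ 0.9273  # hit
  → r_2 = 0.9273
beam 3: φ=180°, α=285°
  direction (0.2588, -0.9659); cell (3,1); t to first gridline: x 2.0091, y 0.2485 (then +3.8637 / +1.0353)
    (3,0) via y @ 0.2485  # hit
  → r_3 = 0.2485
beam 4: φ=270°, α=15°
  direction (0.9659, 0.2588); cell (3,1); t to first gridline: x 0.5383, y 2.9364 (then +1.0353 / +3.8637)
    (4,1) via x @ 0.5383  # hit
  → r_4 = 0.5383

ranges = [1.8546, 0.9273, 0.2485, 0.5383]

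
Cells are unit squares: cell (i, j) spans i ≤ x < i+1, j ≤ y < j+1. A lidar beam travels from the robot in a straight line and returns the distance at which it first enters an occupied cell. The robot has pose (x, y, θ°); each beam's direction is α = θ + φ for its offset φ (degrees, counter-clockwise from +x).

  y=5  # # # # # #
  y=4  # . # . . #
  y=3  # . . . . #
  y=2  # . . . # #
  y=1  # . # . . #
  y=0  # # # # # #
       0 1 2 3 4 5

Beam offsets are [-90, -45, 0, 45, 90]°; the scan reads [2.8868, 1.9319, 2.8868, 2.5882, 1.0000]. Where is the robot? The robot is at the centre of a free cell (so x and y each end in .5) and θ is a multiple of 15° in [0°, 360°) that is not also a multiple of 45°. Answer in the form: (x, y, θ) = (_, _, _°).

(x, y, θ) = (3.5, 2.5, 150°)

Enumerate (i+0.5, j+0.5, θ) over the 13 free cells and 16 admissible headings. For each, cast all 5 beams and compare to the given ranges.
  (1.5, 4.5, 165°): beam 1 = 0.5176 ≠ 2.8868 ✗
  (4.5, 3.5, 195°): beam 1 = 1.5529 ≠ 2.8868 ✗
  (3.5, 3.5, 60°): beam 1 = 1.0000 ≠ 2.8868 ✗
  …
  (3.5, 2.5, 150°): r_1=2.8868, r_2=1.9319, r_3=2.8868, r_4=2.5882, r_5=1.0000 — all match ✓
Only this pose fits every beam.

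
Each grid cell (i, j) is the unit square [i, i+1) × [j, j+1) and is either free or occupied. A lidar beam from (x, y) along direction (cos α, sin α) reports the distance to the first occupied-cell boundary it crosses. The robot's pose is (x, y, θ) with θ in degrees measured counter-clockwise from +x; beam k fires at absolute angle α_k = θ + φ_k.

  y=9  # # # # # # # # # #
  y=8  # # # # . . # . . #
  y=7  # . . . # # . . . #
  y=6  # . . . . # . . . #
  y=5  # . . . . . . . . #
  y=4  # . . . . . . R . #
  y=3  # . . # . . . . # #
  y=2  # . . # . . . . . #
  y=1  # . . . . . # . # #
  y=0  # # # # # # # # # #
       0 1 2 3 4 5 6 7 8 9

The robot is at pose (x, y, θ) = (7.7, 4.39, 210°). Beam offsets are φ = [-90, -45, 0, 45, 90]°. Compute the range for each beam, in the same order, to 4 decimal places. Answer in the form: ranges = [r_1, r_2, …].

beam 1: φ=-90°, α=120°
  dir = (cos 120°, sin 120°) = (-0.5000, 0.8660); from cell (7,4)
  next x-line at t=1.4000, next y-line at t=0.7044; Δt_x=2.0000, Δt_y=1.1547
    y: enter (7,5) at t=0.7044
    x: enter (6,5) at t=1.4000
    y: enter (6,6) at t=1.8591
    y: enter (6,7) at t=3.0138
    x: enter (5,7) at t=3.4000 ← occupied
  → r_1 = 3.4000
beam 2: φ=-45°, α=165°
  dir = (cos 165°, sin 165°) = (-0.9659, 0.2588); from cell (7,4)
  next x-line at t=0.7247, next y-line at t=2.3569; Δt_x=1.0353, Δt_y=3.8637
    x: enter (6,4) at t=0.7247
    x: enter (5,4) at t=1.7600
    y: enter (5,5) at t=2.3569
    x: enter (4,5) at t=2.7952
    x: enter (3,5) at t=3.8305
    x: enter (2,5) at t=4.8658
    x: enter (1,5) at t=5.9011
    y: enter (1,6) at t=6.2206
    x: enter (0,6) at t=6.9364 ← occupied
  → r_2 = 6.9364
beam 3: φ=0°, α=210°
  dir = (cos 210°, sin 210°) = (-0.8660, -0.5000); from cell (7,4)
  next x-line at t=0.8083, next y-line at t=0.7800; Δt_x=1.1547, Δt_y=2.0000
    y: enter (7,3) at t=0.7800
    x: enter (6,3) at t=0.8083
    x: enter (5,3) at t=1.9630
    y: enter (5,2) at t=2.7800
    x: enter (4,2) at t=3.1177
    x: enter (3,2) at t=4.2724 ← occupied
  → r_3 = 4.2724
beam 4: φ=45°, α=255°
  dir = (cos 255°, sin 255°) = (-0.2588, -0.9659); from cell (7,4)
  next x-line at t=2.7046, next y-line at t=0.4038; Δt_x=3.8637, Δt_y=1.0353
    y: enter (7,3) at t=0.4038
    y: enter (7,2) at t=1.4390
    y: enter (7,1) at t=2.4743
    x: enter (6,1) at t=2.7046 ← occupied
  → r_4 = 2.7046
beam 5: φ=90°, α=300°
  dir = (cos 300°, sin 300°) = (0.5000, -0.8660); from cell (7,4)
  next x-line at t=0.6000, next y-line at t=0.4503; Δt_x=2.0000, Δt_y=1.1547
    y: enter (7,3) at t=0.4503
    x: enter (8,3) at t=0.6000 ← occupied
  → r_5 = 0.6000

ranges = [3.4000, 6.9364, 4.2724, 2.7046, 0.6000]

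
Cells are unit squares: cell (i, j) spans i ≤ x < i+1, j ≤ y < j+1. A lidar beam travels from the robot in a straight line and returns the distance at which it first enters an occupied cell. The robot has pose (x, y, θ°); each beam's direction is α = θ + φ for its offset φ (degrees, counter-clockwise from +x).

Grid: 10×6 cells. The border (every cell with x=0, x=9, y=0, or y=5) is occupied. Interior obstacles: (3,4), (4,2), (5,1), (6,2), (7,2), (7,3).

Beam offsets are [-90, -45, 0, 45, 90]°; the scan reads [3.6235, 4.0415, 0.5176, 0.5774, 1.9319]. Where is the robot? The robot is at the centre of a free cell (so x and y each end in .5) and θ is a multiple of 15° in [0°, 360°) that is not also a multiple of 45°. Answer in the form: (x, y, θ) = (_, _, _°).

Enumerate (i+0.5, j+0.5, θ) over the 26 free cells and 16 admissible headings. For each, cast all 5 beams and compare to the given ranges.
  (6.5, 3.5, 165°): beam 1 = 1.5529 ≠ 3.6235 ✗
  (1.5, 1.5, 210°): beam 1 = 1.0000 ≠ 3.6235 ✗
  (5.5, 2.5, 330°): beam 1 = 0.5774 ≠ 3.6235 ✗
  (1.5, 3.5, 120°): beam 1 = 1.7321 ≠ 3.6235 ✗
  …
  (4.5, 3.5, 255°): r_1=3.6235, r_2=4.0415, r_3=0.5176, r_4=0.5774, r_5=1.9319 — all match ✓
Only this pose fits every beam.

(x, y, θ) = (4.5, 3.5, 255°)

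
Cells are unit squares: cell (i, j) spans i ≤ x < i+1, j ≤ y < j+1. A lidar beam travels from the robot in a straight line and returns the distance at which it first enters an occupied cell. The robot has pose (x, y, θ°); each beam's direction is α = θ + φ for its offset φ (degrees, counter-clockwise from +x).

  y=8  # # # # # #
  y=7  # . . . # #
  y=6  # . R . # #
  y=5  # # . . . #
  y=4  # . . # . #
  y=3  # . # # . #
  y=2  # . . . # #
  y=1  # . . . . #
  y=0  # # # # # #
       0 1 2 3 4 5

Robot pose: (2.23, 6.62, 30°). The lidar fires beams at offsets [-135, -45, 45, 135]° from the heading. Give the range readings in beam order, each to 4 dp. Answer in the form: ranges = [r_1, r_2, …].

beam 1: φ=-135°, α=255°
  cosα=-0.2588 sinα=-0.9659 | (2,6) | tMaxX 0.8887 tMaxY 0.6419 | tΔX 3.8637 tΔY 1.0353
    t=0.6419 [y] (2,5)
    t=0.8887 [x] (1,5) — stop
  → r_1 = 0.8887
beam 2: φ=-45°, α=345°
  cosα=0.9659 sinα=-0.2588 | (2,6) | tMaxX 0.7972 tMaxY 2.3955 | tΔX 1.0353 tΔY 3.8637
    t=0.7972 [x] (3,6)
    t=1.8324 [x] (4,6) — stop
  → r_2 = 1.8324
beam 3: φ=45°, α=75°
  cosα=0.2588 sinα=0.9659 | (2,6) | tMaxX 2.9751 tMaxY 0.3934 | tΔX 3.8637 tΔY 1.0353
    t=0.3934 [y] (2,7)
    t=1.4287 [y] (2,8) — stop
  → r_3 = 1.4287
beam 4: φ=135°, α=165°
  cosα=-0.9659 sinα=0.2588 | (2,6) | tMaxX 0.2381 tMaxY 1.4682 | tΔX 1.0353 tΔY 3.8637
    t=0.2381 [x] (1,6)
    t=1.2734 [x] (0,6) — stop
  → r_4 = 1.2734

ranges = [0.8887, 1.8324, 1.4287, 1.2734]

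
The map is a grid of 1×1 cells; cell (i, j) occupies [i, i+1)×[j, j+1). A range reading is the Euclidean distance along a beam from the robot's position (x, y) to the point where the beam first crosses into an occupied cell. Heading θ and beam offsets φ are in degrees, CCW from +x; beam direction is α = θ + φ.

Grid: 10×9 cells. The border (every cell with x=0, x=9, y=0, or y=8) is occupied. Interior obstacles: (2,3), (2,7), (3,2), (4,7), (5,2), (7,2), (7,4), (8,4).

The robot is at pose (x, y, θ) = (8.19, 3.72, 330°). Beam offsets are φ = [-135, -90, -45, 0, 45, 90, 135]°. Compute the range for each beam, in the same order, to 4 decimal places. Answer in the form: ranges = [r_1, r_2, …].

beam 1: φ=-135°, α=195°
  cosα=-0.9659 sinα=-0.2588 | (8,3) | tMaxX 0.1967 tMaxY 2.7819 | tΔX 1.0353 tΔY 3.8637
    t=0.1967 [x] (7,3)
    t=1.2320 [x] (6,3)
    t=2.2673 [x] (5,3)
    t=2.7819 [y] (5,2) — stop
  → r_1 = 2.7819
beam 2: φ=-90°, α=240°
  cosα=-0.5000 sinα=-0.8660 | (8,3) | tMaxX 0.3800 tMaxY 0.8314 | tΔX 2.0000 tΔY 1.1547
    t=0.3800 [x] (7,3)
    t=0.8314 [y] (7,2) — stop
  → r_2 = 0.8314
beam 3: φ=-45°, α=285°
  cosα=0.2588 sinα=-0.9659 | (8,3) | tMaxX 3.1296 tMaxY 0.7454 | tΔX 3.8637 tΔY 1.0353
    t=0.7454 [y] (8,2)
    t=1.7807 [y] (8,1)
    t=2.8160 [y] (8,0) — stop
  → r_3 = 2.8160
beam 4: φ=0°, α=330°
  cosα=0.8660 sinα=-0.5000 | (8,3) | tMaxX 0.9353 tMaxY 1.4400 | tΔX 1.1547 tΔY 2.0000
    t=0.9353 [x] (9,3) — stop
  → r_4 = 0.9353
beam 5: φ=45°, α=15°
  cosα=0.9659 sinα=0.2588 | (8,3) | tMaxX 0.8386 tMaxY 1.0818 | tΔX 1.0353 tΔY 3.8637
    t=0.8386 [x] (9,3) — stop
  → r_5 = 0.8386
beam 6: φ=90°, α=60°
  cosα=0.5000 sinα=0.8660 | (8,3) | tMaxX 1.6200 tMaxY 0.3233 | tΔX 2.0000 tΔY 1.1547
    t=0.3233 [y] (8,4) — stop
  → r_6 = 0.3233
beam 7: φ=135°, α=105°
  cosα=-0.2588 sinα=0.9659 | (8,3) | tMaxX 0.7341 tMaxY 0.2899 | tΔX 3.8637 tΔY 1.0353
    t=0.2899 [y] (8,4) — stop
  → r_7 = 0.2899

ranges = [2.7819, 0.8314, 2.8160, 0.9353, 0.8386, 0.3233, 0.2899]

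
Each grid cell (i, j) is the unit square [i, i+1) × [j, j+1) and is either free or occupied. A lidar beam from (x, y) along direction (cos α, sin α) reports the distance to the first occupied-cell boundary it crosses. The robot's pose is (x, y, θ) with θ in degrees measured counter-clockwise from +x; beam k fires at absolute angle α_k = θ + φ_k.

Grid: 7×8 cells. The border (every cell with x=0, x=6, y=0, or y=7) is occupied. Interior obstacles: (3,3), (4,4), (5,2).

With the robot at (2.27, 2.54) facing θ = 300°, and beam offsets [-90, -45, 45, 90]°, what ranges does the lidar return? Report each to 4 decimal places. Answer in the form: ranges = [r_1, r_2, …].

ranges = [1.4665, 1.5943, 3.8616, 0.9200]

beam 1: φ=-90°, α=210°
  d=(-0.8660,-0.5000)  start (2,2)  tX=0.3118 tY=1.0800  stride 1/|dx|=1.1547 1/|dy|=2.0000
    cross x-line → (1,2), t=0.3118
    cross y-line → (1,1), t=1.0800
    cross x-line → (0,1), t=1.4665 (wall)
  → r_1 = 1.4665
beam 2: φ=-45°, α=255°
  d=(-0.2588,-0.9659)  start (2,2)  tX=1.0432 tY=0.5590  stride 1/|dx|=3.8637 1/|dy|=1.0353
    cross y-line → (2,1), t=0.5590
    cross x-line → (1,1), t=1.0432
    cross y-line → (1,0), t=1.5943 (wall)
  → r_2 = 1.5943
beam 3: φ=45°, α=345°
  d=(0.9659,-0.2588)  start (2,2)  tX=0.7558 tY=2.0864  stride 1/|dx|=1.0353 1/|dy|=3.8637
    cross x-line → (3,2), t=0.7558
    cross x-line → (4,2), t=1.7910
    cross y-line → (4,1), t=2.0864
    cross x-line → (5,1), t=2.8263
    cross x-line → (6,1), t=3.8616 (wall)
  → r_3 = 3.8616
beam 4: φ=90°, α=30°
  d=(0.8660,0.5000)  start (2,2)  tX=0.8429 tY=0.9200  stride 1/|dx|=1.1547 1/|dy|=2.0000
    cross x-line → (3,2), t=0.8429
    cross y-line → (3,3), t=0.9200 (wall)
  → r_4 = 0.9200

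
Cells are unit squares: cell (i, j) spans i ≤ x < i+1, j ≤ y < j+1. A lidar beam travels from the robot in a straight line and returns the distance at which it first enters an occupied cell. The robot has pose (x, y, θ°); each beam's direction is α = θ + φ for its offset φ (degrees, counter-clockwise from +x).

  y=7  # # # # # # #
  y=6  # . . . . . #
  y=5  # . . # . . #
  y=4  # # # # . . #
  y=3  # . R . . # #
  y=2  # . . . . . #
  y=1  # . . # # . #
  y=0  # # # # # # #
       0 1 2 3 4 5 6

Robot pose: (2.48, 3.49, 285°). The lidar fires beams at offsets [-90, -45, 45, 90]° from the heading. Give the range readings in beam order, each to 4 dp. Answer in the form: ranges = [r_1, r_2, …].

ranges = [1.5322, 2.8752, 4.0645, 3.6442]

beam 1: φ=-90°, α=195°
  dir = (cos 195°, sin 195°) = (-0.9659, -0.2588); from cell (2,3)
  next x-line at t=0.4969, next y-line at t=1.8932; Δt_x=1.0353, Δt_y=3.8637
    x: enter (1,3) at t=0.4969
    x: enter (0,3) at t=1.5322 ← occupied
  → r_1 = 1.5322
beam 2: φ=-45°, α=240°
  dir = (cos 240°, sin 240°) = (-0.5000, -0.8660); from cell (2,3)
  next x-line at t=0.9600, next y-line at t=0.5658; Δt_x=2.0000, Δt_y=1.1547
    y: enter (2,2) at t=0.5658
    x: enter (1,2) at t=0.9600
    y: enter (1,1) at t=1.7205
    y: enter (1,0) at t=2.8752 ← occupied
  → r_2 = 2.8752
beam 3: φ=45°, α=330°
  dir = (cos 330°, sin 330°) = (0.8660, -0.5000); from cell (2,3)
  next x-line at t=0.6004, next y-line at t=0.9800; Δt_x=1.1547, Δt_y=2.0000
    x: enter (3,3) at t=0.6004
    y: enter (3,2) at t=0.9800
    x: enter (4,2) at t=1.7551
    x: enter (5,2) at t=2.9098
    y: enter (5,1) at t=2.9800
    x: enter (6,1) at t=4.0645 ← occupied
  → r_3 = 4.0645
beam 4: φ=90°, α=15°
  dir = (cos 15°, sin 15°) = (0.9659, 0.2588); from cell (2,3)
  next x-line at t=0.5383, next y-line at t=1.9705; Δt_x=1.0353, Δt_y=3.8637
    x: enter (3,3) at t=0.5383
    x: enter (4,3) at t=1.5736
    y: enter (4,4) at t=1.9705
    x: enter (5,4) at t=2.6089
    x: enter (6,4) at t=3.6442 ← occupied
  → r_4 = 3.6442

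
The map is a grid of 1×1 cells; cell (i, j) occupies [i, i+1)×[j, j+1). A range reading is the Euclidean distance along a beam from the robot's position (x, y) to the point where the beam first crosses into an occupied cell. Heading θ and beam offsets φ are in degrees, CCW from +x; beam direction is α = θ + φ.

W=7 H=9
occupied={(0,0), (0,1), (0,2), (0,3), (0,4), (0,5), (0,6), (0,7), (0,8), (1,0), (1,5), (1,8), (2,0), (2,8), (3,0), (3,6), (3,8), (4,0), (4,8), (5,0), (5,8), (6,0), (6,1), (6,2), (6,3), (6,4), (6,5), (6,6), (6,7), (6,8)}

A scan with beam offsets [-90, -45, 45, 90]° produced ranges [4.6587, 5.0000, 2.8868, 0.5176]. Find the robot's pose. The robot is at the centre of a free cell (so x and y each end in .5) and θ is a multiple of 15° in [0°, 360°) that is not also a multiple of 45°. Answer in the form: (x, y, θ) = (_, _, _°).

Enumerate (i+0.5, j+0.5, θ) over the 33 free cells and 16 admissible headings. For each, cast all 4 beams and compare to the given ranges.
  (3.5, 3.5, 255°): beam 1 = 2.5882 ≠ 4.6587 ✗
  (3.5, 2.5, 150°): beam 1 = 5.0000 ≠ 4.6587 ✗
  (3.5, 4.5, 150°): beam 1 = 4.0415 ≠ 4.6587 ✗
  (4.5, 7.5, 195°): beam 1 = 0.5176 ≠ 4.6587 ✗
  (1.5, 1.5, 345°): beam 1 = 0.5176 ≠ 4.6587 ✗
  …
  (3.5, 5.5, 345°): r_1=4.6587, r_2=5.0000, r_3=2.8868, r_4=0.5176 — all match ✓
No second candidate reproduces the full scan.

(x, y, θ) = (3.5, 5.5, 345°)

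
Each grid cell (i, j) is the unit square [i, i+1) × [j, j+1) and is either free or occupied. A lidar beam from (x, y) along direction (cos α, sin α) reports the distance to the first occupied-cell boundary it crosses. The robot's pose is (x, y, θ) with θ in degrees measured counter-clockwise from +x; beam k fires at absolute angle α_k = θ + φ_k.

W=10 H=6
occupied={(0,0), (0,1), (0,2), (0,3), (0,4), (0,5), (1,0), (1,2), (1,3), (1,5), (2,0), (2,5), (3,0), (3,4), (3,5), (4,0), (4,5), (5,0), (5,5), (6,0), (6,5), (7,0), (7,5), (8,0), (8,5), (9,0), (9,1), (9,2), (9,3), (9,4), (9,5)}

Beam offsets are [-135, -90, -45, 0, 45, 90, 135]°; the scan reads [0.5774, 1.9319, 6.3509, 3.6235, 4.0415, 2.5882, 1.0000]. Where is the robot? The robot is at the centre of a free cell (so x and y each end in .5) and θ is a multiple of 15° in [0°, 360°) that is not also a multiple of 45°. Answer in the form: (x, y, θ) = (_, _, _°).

(x, y, θ) = (6.5, 4.5, 255°)

The pose lattice has 29·16 = 464 candidates. Test each by forward raycasting.
  (2.5, 3.5, 345°): beam 2 = 2.5882 ≠ 1.9319 ✗
  (2.5, 4.5, 105°): beam 2 = 0.5176 ≠ 1.9319 ✗
  (6.5, 3.5, 195°): beam 1 = 1.7321 ≠ 0.5774 ✗
  (1.5, 1.5, 165°): beam 1 = 7.0000 ≠ 0.5774 ✗
  …
  (6.5, 4.5, 255°): r_1=0.5774, r_2=1.9319, r_3=6.3509, r_4=3.6235, r_5=4.0415, r_6=2.5882, r_7=1.0000 — all match ✓
Unique over the lattice → pose = (6.5, 4.5, 255°).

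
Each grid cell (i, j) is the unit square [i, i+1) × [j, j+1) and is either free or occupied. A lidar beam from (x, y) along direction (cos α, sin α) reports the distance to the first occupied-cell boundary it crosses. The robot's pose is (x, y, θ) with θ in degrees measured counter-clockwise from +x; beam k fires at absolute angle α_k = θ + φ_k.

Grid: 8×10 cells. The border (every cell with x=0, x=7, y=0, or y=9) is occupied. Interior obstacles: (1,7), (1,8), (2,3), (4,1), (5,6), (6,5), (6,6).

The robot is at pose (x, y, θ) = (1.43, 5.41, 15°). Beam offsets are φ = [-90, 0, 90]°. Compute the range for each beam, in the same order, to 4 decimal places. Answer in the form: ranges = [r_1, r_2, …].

beam 1: φ=-90°, α=285°
  d=(0.2588,-0.9659)  start (1,5)  tX=2.2023 tY=0.4245  stride 1/|dx|=3.8637 1/|dy|=1.0353
    cross y-line → (1,4), t=0.4245
    cross y-line → (1,3), t=1.4597
    cross x-line → (2,3), t=2.2023 (wall)
  → r_1 = 2.2023
beam 2: φ=0°, α=15°
  d=(0.9659,0.2588)  start (1,5)  tX=0.5901 tY=2.2796  stride 1/|dx|=1.0353 1/|dy|=3.8637
    cross x-line → (2,5), t=0.5901
    cross x-line → (3,5), t=1.6254
    cross y-line → (3,6), t=2.2796
    cross x-line → (4,6), t=2.6607
    cross x-line → (5,6), t=3.6959 (wall)
  → r_2 = 3.6959
beam 3: φ=90°, α=105°
  d=(-0.2588,0.9659)  start (1,5)  tX=1.6614 tY=0.6108  stride 1/|dx|=3.8637 1/|dy|=1.0353
    cross y-line → (1,6), t=0.6108
    cross y-line → (1,7), t=1.6461 (wall)
  → r_3 = 1.6461

ranges = [2.2023, 3.6959, 1.6461]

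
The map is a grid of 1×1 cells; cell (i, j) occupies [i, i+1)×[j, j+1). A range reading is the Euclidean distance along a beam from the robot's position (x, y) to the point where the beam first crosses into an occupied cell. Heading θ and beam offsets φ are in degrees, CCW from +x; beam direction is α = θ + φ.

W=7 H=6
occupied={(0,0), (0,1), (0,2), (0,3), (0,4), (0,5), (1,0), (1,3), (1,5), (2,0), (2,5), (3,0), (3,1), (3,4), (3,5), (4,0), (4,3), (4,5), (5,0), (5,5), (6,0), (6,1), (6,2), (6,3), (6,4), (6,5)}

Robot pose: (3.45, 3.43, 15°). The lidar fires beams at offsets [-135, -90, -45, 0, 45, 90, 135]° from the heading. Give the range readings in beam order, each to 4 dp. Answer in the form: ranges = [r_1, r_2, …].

beam 1: φ=-135°, α=240°
  direction (-0.5000, -0.8660); cell (3,3); t to first gridline: x 0.9000, y 0.4965 (then +2.0000 / +1.1547)
    (3,2) via y @ 0.4965
    (2,2) via x @ 0.9000
    (2,1) via y @ 1.6512
    (2,0) via y @ 2.8059  # hit
  → r_1 = 2.8059
beam 2: φ=-90°, α=285°
  direction (0.2588, -0.9659); cell (3,3); t to first gridline: x 2.1250, y 0.4452 (then +3.8637 / +1.0353)
    (3,2) via y @ 0.4452
    (3,1) via y @ 1.4804  # hit
  → r_2 = 1.4804
beam 3: φ=-45°, α=330°
  direction (0.8660, -0.5000); cell (3,3); t to first gridline: x 0.6351, y 0.8600 (then +1.1547 / +2.0000)
    (4,3) via x @ 0.6351  # hit
  → r_3 = 0.6351
beam 4: φ=0°, α=15°
  direction (0.9659, 0.2588); cell (3,3); t to first gridline: x 0.5694, y 2.2023 (then +1.0353 / +3.8637)
    (4,3) via x @ 0.5694  # hit
  → r_4 = 0.5694
beam 5: φ=45°, α=60°
  direction (0.5000, 0.8660); cell (3,3); t to first gridline: x 1.1000, y 0.6582 (then +2.0000 / +1.1547)
    (3,4) via y @ 0.6582  # hit
  → r_5 = 0.6582
beam 6: φ=90°, α=105°
  direction (-0.2588, 0.9659); cell (3,3); t to first gridline: x 1.7387, y 0.5901 (then +3.8637 / +1.0353)
    (3,4) via y @ 0.5901  # hit
  → r_6 = 0.5901
beam 7: φ=135°, α=150°
  direction (-0.8660, 0.5000); cell (3,3); t to first gridline: x 0.5196, y 1.1400 (then +1.1547 / +2.0000)
    (2,3) via x @ 0.5196
    (2,4) via y @ 1.1400
    (1,4) via x @ 1.6743
    (0,4) via x @ 2.8290  # hit
  → r_7 = 2.8290

ranges = [2.8059, 1.4804, 0.6351, 0.5694, 0.6582, 0.5901, 2.8290]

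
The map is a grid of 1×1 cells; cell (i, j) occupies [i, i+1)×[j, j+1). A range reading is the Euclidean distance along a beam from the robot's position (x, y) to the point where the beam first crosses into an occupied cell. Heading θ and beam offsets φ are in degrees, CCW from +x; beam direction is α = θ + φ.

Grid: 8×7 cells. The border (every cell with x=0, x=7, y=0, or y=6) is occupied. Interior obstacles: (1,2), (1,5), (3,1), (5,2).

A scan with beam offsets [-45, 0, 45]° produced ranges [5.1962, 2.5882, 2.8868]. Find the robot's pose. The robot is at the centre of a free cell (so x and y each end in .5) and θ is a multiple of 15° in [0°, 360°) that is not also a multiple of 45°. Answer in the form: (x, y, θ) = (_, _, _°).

The pose lattice has 26·16 = 416 candidates. Test each by forward raycasting.
  (2.5, 4.5, 345°): beam 1 = 2.8868 ≠ 5.1962 ✗
  (1.5, 4.5, 150°): beam 1 = 0.5176 ≠ 5.1962 ✗
  (2.5, 5.5, 285°): beam 1 = 2.8868 ≠ 5.1962 ✗
  …
  (4.5, 5.5, 285°): r_1=5.1962, r_2=2.5882, r_3=2.8868 — all match ✓
No second candidate reproduces the full scan.

(x, y, θ) = (4.5, 5.5, 285°)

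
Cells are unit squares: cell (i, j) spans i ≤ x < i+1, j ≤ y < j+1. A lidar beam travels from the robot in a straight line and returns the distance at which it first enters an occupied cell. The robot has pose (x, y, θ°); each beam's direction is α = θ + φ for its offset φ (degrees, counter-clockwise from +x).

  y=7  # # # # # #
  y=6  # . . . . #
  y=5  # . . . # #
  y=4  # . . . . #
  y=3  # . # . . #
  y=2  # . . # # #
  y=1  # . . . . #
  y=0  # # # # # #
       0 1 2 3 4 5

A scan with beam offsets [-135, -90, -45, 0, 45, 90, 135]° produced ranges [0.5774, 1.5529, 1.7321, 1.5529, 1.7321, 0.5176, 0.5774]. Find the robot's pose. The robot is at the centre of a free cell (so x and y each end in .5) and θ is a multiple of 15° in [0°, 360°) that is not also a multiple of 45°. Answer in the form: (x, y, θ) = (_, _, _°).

(x, y, θ) = (2.5, 2.5, 255°)

Enumerate (i+0.5, j+0.5, θ) over the 20 free cells and 16 admissible headings. For each, cast all 7 beams and compare to the given ranges.
  (1.5, 4.5, 285°): beam 2 = 0.5176 ≠ 1.5529 ✗
  (2.5, 1.5, 15°): beam 2 = 0.5176 ≠ 1.5529 ✗
  (1.5, 4.5, 330°): beam 1 = 0.5176 ≠ 0.5774 ✗
  (3.5, 4.5, 120°): beam 1 = 1.5529 ≠ 0.5774 ✗
  (1.5, 4.5, 60°): beam 1 = 3.6235 ≠ 0.5774 ✗
  …
  (2.5, 2.5, 255°): r_1=0.5774, r_2=1.5529, r_3=1.7321, r_4=1.5529, r_5=1.7321, r_6=0.5176, r_7=0.5774 — all match ✓
Only this pose fits every beam.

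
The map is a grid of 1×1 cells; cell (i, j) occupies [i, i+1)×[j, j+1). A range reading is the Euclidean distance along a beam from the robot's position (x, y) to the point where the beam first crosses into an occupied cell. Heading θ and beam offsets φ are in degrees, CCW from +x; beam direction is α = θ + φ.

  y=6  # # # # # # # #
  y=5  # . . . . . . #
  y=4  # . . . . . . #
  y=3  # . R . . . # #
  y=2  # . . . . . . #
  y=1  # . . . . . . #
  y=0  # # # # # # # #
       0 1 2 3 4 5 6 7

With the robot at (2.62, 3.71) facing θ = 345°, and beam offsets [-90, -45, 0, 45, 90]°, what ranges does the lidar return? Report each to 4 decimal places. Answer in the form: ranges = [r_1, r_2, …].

ranges = [2.8056, 3.1292, 4.5345, 4.5800, 2.3708]

beam 1: φ=-90°, α=255°
  d=(-0.2588,-0.9659)  start (2,3)  tX=2.3955 tY=0.7350  stride 1/|dx|=3.8637 1/|dy|=1.0353
    cross y-line → (2,2), t=0.7350
    cross y-line → (2,1), t=1.7703
    cross x-line → (1,1), t=2.3955
    cross y-line → (1,0), t=2.8056 (wall)
  → r_1 = 2.8056
beam 2: φ=-45°, α=300°
  d=(0.5000,-0.8660)  start (2,3)  tX=0.7600 tY=0.8198  stride 1/|dx|=2.0000 1/|dy|=1.1547
    cross x-line → (3,3), t=0.7600
    cross y-line → (3,2), t=0.8198
    cross y-line → (3,1), t=1.9745
    cross x-line → (4,1), t=2.7600
    cross y-line → (4,0), t=3.1292 (wall)
  → r_2 = 3.1292
beam 3: φ=0°, α=345°
  d=(0.9659,-0.2588)  start (2,3)  tX=0.3934 tY=2.7432  stride 1/|dx|=1.0353 1/|dy|=3.8637
    cross x-line → (3,3), t=0.3934
    cross x-line → (4,3), t=1.4287
    cross x-line → (5,3), t=2.4640
    cross y-line → (5,2), t=2.7432
    cross x-line → (6,2), t=3.4992
    cross x-line → (7,2), t=4.5345 (wall)
  → r_3 = 4.5345
beam 4: φ=45°, α=30°
  d=(0.8660,0.5000)  start (2,3)  tX=0.4388 tY=0.5800  stride 1/|dx|=1.1547 1/|dy|=2.0000
    cross x-line → (3,3), t=0.4388
    cross y-line → (3,4), t=0.5800
    cross x-line → (4,4), t=1.5935
    cross y-line → (4,5), t=2.5800
    cross x-line → (5,5), t=2.7482
    cross x-line → (6,5), t=3.9029
    cross y-line → (6,6), t=4.5800 (wall)
  → r_4 = 4.5800
beam 5: φ=90°, α=75°
  d=(0.2588,0.9659)  start (2,3)  tX=1.4682 tY=0.3002  stride 1/|dx|=3.8637 1/|dy|=1.0353
    cross y-line → (2,4), t=0.3002
    cross y-line → (2,5), t=1.3355
    cross x-line → (3,5), t=1.4682
    cross y-line → (3,6), t=2.3708 (wall)
  → r_5 = 2.3708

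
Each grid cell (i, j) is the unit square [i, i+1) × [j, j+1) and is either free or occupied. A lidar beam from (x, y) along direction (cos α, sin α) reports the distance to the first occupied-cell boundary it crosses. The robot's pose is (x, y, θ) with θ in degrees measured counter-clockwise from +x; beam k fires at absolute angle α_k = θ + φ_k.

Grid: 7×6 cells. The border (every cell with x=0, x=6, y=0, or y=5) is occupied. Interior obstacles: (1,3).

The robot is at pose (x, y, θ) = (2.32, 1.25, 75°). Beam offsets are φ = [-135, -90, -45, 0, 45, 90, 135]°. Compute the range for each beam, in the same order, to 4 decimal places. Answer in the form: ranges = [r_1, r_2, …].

ranges = [0.2887, 0.9659, 4.2493, 3.8823, 2.0207, 1.3666, 0.5000]

beam 1: φ=-135°, α=300°
  dir = (cos 300°, sin 300°) = (0.5000, -0.8660); from cell (2,1)
  next x-line at t=1.3600, next y-line at t=0.2887; Δt_x=2.0000, Δt_y=1.1547
    y: enter (2,0) at t=0.2887 ← occupied
  → r_1 = 0.2887
beam 2: φ=-90°, α=345°
  dir = (cos 345°, sin 345°) = (0.9659, -0.2588); from cell (2,1)
  next x-line at t=0.7040, next y-line at t=0.9659; Δt_x=1.0353, Δt_y=3.8637
    x: enter (3,1) at t=0.7040
    y: enter (3,0) at t=0.9659 ← occupied
  → r_2 = 0.9659
beam 3: φ=-45°, α=30°
  dir = (cos 30°, sin 30°) = (0.8660, 0.5000); from cell (2,1)
  next x-line at t=0.7852, next y-line at t=1.5000; Δt_x=1.1547, Δt_y=2.0000
    x: enter (3,1) at t=0.7852
    y: enter (3,2) at t=1.5000
    x: enter (4,2) at t=1.9399
    x: enter (5,2) at t=3.0946
    y: enter (5,3) at t=3.5000
    x: enter (6,3) at t=4.2493 ← occupied
  → r_3 = 4.2493
beam 4: φ=0°, α=75°
  dir = (cos 75°, sin 75°) = (0.2588, 0.9659); from cell (2,1)
  next x-line at t=2.6273, next y-line at t=0.7765; Δt_x=3.8637, Δt_y=1.0353
    y: enter (2,2) at t=0.7765
    y: enter (2,3) at t=1.8117
    x: enter (3,3) at t=2.6273
    y: enter (3,4) at t=2.8470
    y: enter (3,5) at t=3.8823 ← occupied
  → r_4 = 3.8823
beam 5: φ=45°, α=120°
  dir = (cos 120°, sin 120°) = (-0.5000, 0.8660); from cell (2,1)
  next x-line at t=0.6400, next y-line at t=0.8660; Δt_x=2.0000, Δt_y=1.1547
    x: enter (1,1) at t=0.6400
    y: enter (1,2) at t=0.8660
    y: enter (1,3) at t=2.0207 ← occupied
  → r_5 = 2.0207
beam 6: φ=90°, α=165°
  dir = (cos 165°, sin 165°) = (-0.9659, 0.2588); from cell (2,1)
  next x-line at t=0.3313, next y-line at t=2.8978; Δt_x=1.0353, Δt_y=3.8637
    x: enter (1,1) at t=0.3313
    x: enter (0,1) at t=1.3666 ← occupied
  → r_6 = 1.3666
beam 7: φ=135°, α=210°
  dir = (cos 210°, sin 210°) = (-0.8660, -0.5000); from cell (2,1)
  next x-line at t=0.3695, next y-line at t=0.5000; Δt_x=1.1547, Δt_y=2.0000
    x: enter (1,1) at t=0.3695
    y: enter (1,0) at t=0.5000 ← occupied
  → r_7 = 0.5000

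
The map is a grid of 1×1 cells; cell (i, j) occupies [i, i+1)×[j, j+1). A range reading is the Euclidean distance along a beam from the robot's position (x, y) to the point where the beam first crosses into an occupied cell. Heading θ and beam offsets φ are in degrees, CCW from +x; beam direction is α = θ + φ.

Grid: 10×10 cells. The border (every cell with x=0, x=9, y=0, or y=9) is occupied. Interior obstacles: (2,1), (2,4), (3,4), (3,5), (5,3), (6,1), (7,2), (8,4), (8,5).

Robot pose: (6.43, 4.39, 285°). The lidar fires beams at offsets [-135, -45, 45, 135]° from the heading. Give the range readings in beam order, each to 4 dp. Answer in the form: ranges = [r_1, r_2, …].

beam 1: φ=-135°, α=150°
  dir = (cos 150°, sin 150°) = (-0.8660, 0.5000); from cell (6,4)
  next x-line at t=0.4965, next y-line at t=1.2200; Δt_x=1.1547, Δt_y=2.0000
    x: enter (5,4) at t=0.4965
    y: enter (5,5) at t=1.2200
    x: enter (4,5) at t=1.6512
    x: enter (3,5) at t=2.8059 ← occupied
  → r_1 = 2.8059
beam 2: φ=-45°, α=240°
  dir = (cos 240°, sin 240°) = (-0.5000, -0.8660); from cell (6,4)
  next x-line at t=0.8600, next y-line at t=0.4503; Δt_x=2.0000, Δt_y=1.1547
    y: enter (6,3) at t=0.4503
    x: enter (5,3) at t=0.8600 ← occupied
  → r_2 = 0.8600
beam 3: φ=45°, α=330°
  dir = (cos 330°, sin 330°) = (0.8660, -0.5000); from cell (6,4)
  next x-line at t=0.6582, next y-line at t=0.7800; Δt_x=1.1547, Δt_y=2.0000
    x: enter (7,4) at t=0.6582
    y: enter (7,3) at t=0.7800
    x: enter (8,3) at t=1.8129
    y: enter (8,2) at t=2.7800
    x: enter (9,2) at t=2.9676 ← occupied
  → r_3 = 2.9676
beam 4: φ=135°, α=60°
  dir = (cos 60°, sin 60°) = (0.5000, 0.8660); from cell (6,4)
  next x-line at t=1.1400, next y-line at t=0.7044; Δt_x=2.0000, Δt_y=1.1547
    y: enter (6,5) at t=0.7044
    x: enter (7,5) at t=1.1400
    y: enter (7,6) at t=1.8591
    y: enter (7,7) at t=3.0138
    x: enter (8,7) at t=3.1400
    y: enter (8,8) at t=4.1685
    x: enter (9,8) at t=5.1400 ← occupied
  → r_4 = 5.1400

ranges = [2.8059, 0.8600, 2.9676, 5.1400]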